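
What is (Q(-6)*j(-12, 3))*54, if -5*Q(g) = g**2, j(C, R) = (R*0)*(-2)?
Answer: 0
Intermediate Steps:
j(C, R) = 0 (j(C, R) = 0*(-2) = 0)
Q(g) = -g**2/5
(Q(-6)*j(-12, 3))*54 = (-1/5*(-6)**2*0)*54 = (-1/5*36*0)*54 = -36/5*0*54 = 0*54 = 0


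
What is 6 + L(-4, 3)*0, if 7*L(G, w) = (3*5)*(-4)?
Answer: 6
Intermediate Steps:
L(G, w) = -60/7 (L(G, w) = ((3*5)*(-4))/7 = (15*(-4))/7 = (⅐)*(-60) = -60/7)
6 + L(-4, 3)*0 = 6 - 60/7*0 = 6 + 0 = 6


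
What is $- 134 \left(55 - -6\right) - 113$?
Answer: $-8287$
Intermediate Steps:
$- 134 \left(55 - -6\right) - 113 = - 134 \left(55 + 6\right) - 113 = \left(-134\right) 61 - 113 = -8174 - 113 = -8287$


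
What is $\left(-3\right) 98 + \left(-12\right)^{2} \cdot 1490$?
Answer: $214266$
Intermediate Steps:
$\left(-3\right) 98 + \left(-12\right)^{2} \cdot 1490 = -294 + 144 \cdot 1490 = -294 + 214560 = 214266$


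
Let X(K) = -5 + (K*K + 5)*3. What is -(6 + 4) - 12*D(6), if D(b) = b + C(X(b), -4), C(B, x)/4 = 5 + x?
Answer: -130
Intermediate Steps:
X(K) = 10 + 3*K**2 (X(K) = -5 + (K**2 + 5)*3 = -5 + (5 + K**2)*3 = -5 + (15 + 3*K**2) = 10 + 3*K**2)
C(B, x) = 20 + 4*x (C(B, x) = 4*(5 + x) = 20 + 4*x)
D(b) = 4 + b (D(b) = b + (20 + 4*(-4)) = b + (20 - 16) = b + 4 = 4 + b)
-(6 + 4) - 12*D(6) = -(6 + 4) - 12*(4 + 6) = -1*10 - 12*10 = -10 - 120 = -130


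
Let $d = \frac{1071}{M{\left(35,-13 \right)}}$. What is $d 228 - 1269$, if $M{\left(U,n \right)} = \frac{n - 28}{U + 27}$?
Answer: $- \frac{15191685}{41} \approx -3.7053 \cdot 10^{5}$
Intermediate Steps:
$M{\left(U,n \right)} = \frac{-28 + n}{27 + U}$
$d = - \frac{66402}{41}$ ($d = \frac{1071}{\frac{1}{27 + 35} \left(-28 - 13\right)} = \frac{1071}{\frac{1}{62} \left(-41\right)} = \frac{1071}{- \frac{41}{62}} = 1071 \left(- \frac{62}{41}\right) = - \frac{66402}{41} \approx -1619.6$)
$d 228 - 1269 = \left(- \frac{66402}{41}\right) 228 - 1269 = - \frac{15139656}{41} - 1269 = - \frac{15191685}{41}$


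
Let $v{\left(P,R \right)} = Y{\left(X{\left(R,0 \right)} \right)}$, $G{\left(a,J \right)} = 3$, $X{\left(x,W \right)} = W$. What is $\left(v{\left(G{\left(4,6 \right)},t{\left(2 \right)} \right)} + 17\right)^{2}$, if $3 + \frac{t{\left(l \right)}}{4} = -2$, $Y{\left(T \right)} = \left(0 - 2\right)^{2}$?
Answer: $441$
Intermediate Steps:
$Y{\left(T \right)} = 4$ ($Y{\left(T \right)} = \left(-2\right)^{2} = 4$)
$t{\left(l \right)} = -20$ ($t{\left(l \right)} = -12 + 4 \left(-2\right) = -12 - 8 = -20$)
$v{\left(P,R \right)} = 4$
$\left(v{\left(G{\left(4,6 \right)},t{\left(2 \right)} \right)} + 17\right)^{2} = \left(4 + 17\right)^{2} = 21^{2} = 441$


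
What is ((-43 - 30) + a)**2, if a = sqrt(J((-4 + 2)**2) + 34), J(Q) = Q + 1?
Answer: (73 - sqrt(39))**2 ≈ 4456.2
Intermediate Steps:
J(Q) = 1 + Q
a = sqrt(39) (a = sqrt((1 + (-4 + 2)**2) + 34) = sqrt((1 + (-2)**2) + 34) = sqrt((1 + 4) + 34) = sqrt(5 + 34) = sqrt(39) ≈ 6.2450)
((-43 - 30) + a)**2 = ((-43 - 30) + sqrt(39))**2 = (-73 + sqrt(39))**2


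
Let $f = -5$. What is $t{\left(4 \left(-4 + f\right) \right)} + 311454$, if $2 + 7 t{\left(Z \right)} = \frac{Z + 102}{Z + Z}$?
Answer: $\frac{3737443}{12} \approx 3.1145 \cdot 10^{5}$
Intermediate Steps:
$t{\left(Z \right)} = - \frac{2}{7} + \frac{102 + Z}{14 Z}$ ($t{\left(Z \right)} = - \frac{2}{7} + \frac{\left(Z + 102\right) \frac{1}{Z + Z}}{7} = - \frac{2}{7} + \frac{\left(102 + Z\right) \frac{1}{2 Z}}{7} = - \frac{2}{7} + \frac{\frac{1}{2} \frac{1}{Z} \left(102 + Z\right)}{7} = - \frac{2}{7} + \frac{102 + Z}{14 Z}$)
$t{\left(4 \left(-4 + f\right) \right)} + 311454 = \frac{3 \left(34 - 4 \left(-4 - 5\right)\right)}{14 \cdot 4 \left(-4 - 5\right)} + 311454 = \frac{3 \left(34 - 4 \left(-9\right)\right)}{14 \cdot 4 \left(-9\right)} + 311454 = \frac{3 \left(34 - -36\right)}{14 \left(-36\right)} + 311454 = \frac{3}{14} \left(- \frac{1}{36}\right) \left(34 + 36\right) + 311454 = \frac{3}{14} \left(- \frac{1}{36}\right) 70 + 311454 = - \frac{5}{12} + 311454 = \frac{3737443}{12}$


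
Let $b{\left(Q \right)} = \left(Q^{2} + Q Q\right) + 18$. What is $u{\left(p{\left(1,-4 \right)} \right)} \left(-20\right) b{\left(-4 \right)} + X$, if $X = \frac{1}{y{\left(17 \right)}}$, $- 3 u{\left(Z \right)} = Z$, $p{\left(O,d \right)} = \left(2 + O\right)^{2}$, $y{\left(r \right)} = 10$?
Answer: $\frac{30001}{10} \approx 3000.1$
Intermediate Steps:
$u{\left(Z \right)} = - \frac{Z}{3}$
$X = \frac{1}{10} \approx 0.1$
$b{\left(Q \right)} = 18 + 2 Q^{2}$ ($b{\left(Q \right)} = \left(Q^{2} + Q^{2}\right) + 18 = 2 Q^{2} + 18 = 18 + 2 Q^{2}$)
$u{\left(p{\left(1,-4 \right)} \right)} \left(-20\right) b{\left(-4 \right)} + X = - \frac{\left(2 + 1\right)^{2}}{3} \left(-20\right) \left(18 + 2 \left(-4\right)^{2}\right) + \frac{1}{10} = - \frac{3^{2}}{3} \left(-20\right) \left(18 + 2 \cdot 16\right) + \frac{1}{10} = \left(- \frac{1}{3}\right) 9 \left(-20\right) \left(18 + 32\right) + \frac{1}{10} = \left(-3\right) \left(-20\right) 50 + \frac{1}{10} = 60 \cdot 50 + \frac{1}{10} = 3000 + \frac{1}{10} = \frac{30001}{10}$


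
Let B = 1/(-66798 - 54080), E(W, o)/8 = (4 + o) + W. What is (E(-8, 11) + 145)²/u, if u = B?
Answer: -4883592078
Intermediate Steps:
E(W, o) = 32 + 8*W + 8*o (E(W, o) = 8*((4 + o) + W) = 8*(4 + W + o) = 32 + 8*W + 8*o)
B = -1/120878 (B = 1/(-120878) = -1/120878 ≈ -8.2728e-6)
u = -1/120878 ≈ -8.2728e-6
(E(-8, 11) + 145)²/u = ((32 + 8*(-8) + 8*11) + 145)²/(-1/120878) = ((32 - 64 + 88) + 145)²*(-120878) = (56 + 145)²*(-120878) = 201²*(-120878) = 40401*(-120878) = -4883592078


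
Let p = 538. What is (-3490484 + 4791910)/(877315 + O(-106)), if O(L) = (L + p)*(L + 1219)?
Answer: 1301426/1358131 ≈ 0.95825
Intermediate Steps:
O(L) = (538 + L)*(1219 + L) (O(L) = (L + 538)*(L + 1219) = (538 + L)*(1219 + L))
(-3490484 + 4791910)/(877315 + O(-106)) = (-3490484 + 4791910)/(877315 + (655822 + (-106)² + 1757*(-106))) = 1301426/(877315 + (655822 + 11236 - 186242)) = 1301426/(877315 + 480816) = 1301426/1358131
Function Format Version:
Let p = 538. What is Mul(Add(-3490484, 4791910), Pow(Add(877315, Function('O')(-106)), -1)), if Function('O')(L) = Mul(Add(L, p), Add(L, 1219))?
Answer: Rational(1301426, 1358131) ≈ 0.95825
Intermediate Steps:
Function('O')(L) = Mul(Add(538, L), Add(1219, L)) (Function('O')(L) = Mul(Add(L, 538), Add(L, 1219)) = Mul(Add(538, L), Add(1219, L)))
Mul(Add(-3490484, 4791910), Pow(Add(877315, Function('O')(-106)), -1)) = Mul(Add(-3490484, 4791910), Pow(Add(877315, Add(655822, Pow(-106, 2), Mul(1757, -106))), -1)) = Mul(1301426, Pow(Add(877315, Add(655822, 11236, -186242)), -1)) = Mul(1301426, Pow(Add(877315, 480816), -1)) = Mul(1301426, Pow(1358131, -1)) = Mul(1301426, Rational(1, 1358131)) = Rational(1301426, 1358131)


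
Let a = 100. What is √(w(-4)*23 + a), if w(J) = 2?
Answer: √146 ≈ 12.083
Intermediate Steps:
√(w(-4)*23 + a) = √(2*23 + 100) = √(46 + 100) = √146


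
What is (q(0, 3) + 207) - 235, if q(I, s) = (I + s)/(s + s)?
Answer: -55/2 ≈ -27.500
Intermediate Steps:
q(I, s) = (I + s)/(2*s) (q(I, s) = (I + s)/((2*s)) = (I + s)*(1/(2*s)) = (I + s)/(2*s))
(q(0, 3) + 207) - 235 = ((½)*(0 + 3)/3 + 207) - 235 = ((½)*(⅓)*3 + 207) - 235 = (½ + 207) - 235 = 415/2 - 235 = -55/2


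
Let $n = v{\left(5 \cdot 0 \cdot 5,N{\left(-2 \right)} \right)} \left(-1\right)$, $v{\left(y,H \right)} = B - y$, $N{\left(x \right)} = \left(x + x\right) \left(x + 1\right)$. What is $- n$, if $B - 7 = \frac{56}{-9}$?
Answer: $\frac{7}{9} \approx 0.77778$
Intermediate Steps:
$N{\left(x \right)} = 2 x \left(1 + x\right)$
$B = \frac{7}{9}$ ($B = 7 + \frac{56}{-9} = 7 + 56 \left(- \frac{1}{9}\right) = 7 - \frac{56}{9} = \frac{7}{9} \approx 0.77778$)
$v{\left(y,H \right)} = \frac{7}{9} - y$
$n = - \frac{7}{9}$ ($n = \left(\frac{7}{9} - 5 \cdot 0 \cdot 5\right) \left(-1\right) = \left(\frac{7}{9} - 0 \cdot 5\right) \left(-1\right) = \left(\frac{7}{9} - 0\right) \left(-1\right) = \left(\frac{7}{9} + 0\right) \left(-1\right) = \frac{7}{9} \left(-1\right) = - \frac{7}{9} \approx -0.77778$)
$- n = \left(-1\right) \left(- \frac{7}{9}\right) = \frac{7}{9}$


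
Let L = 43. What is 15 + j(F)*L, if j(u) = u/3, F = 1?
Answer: 88/3 ≈ 29.333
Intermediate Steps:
j(u) = u/3 (j(u) = u*(⅓) = u/3)
15 + j(F)*L = 15 + ((⅓)*1)*43 = 15 + (⅓)*43 = 15 + 43/3 = 88/3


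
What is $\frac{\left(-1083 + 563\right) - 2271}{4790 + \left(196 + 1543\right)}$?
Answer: $- \frac{2791}{6529} \approx -0.42748$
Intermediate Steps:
$\frac{\left(-1083 + 563\right) - 2271}{4790 + \left(196 + 1543\right)} = \frac{-520 - 2271}{4790 + 1739} = - \frac{2791}{6529}$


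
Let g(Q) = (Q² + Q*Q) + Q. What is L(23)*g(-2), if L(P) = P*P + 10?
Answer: 3234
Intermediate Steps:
L(P) = 10 + P² (L(P) = P² + 10 = 10 + P²)
g(Q) = Q + 2*Q² (g(Q) = (Q² + Q²) + Q = 2*Q² + Q = Q + 2*Q²)
L(23)*g(-2) = (10 + 23²)*(-2*(1 + 2*(-2))) = (10 + 529)*(-2*(1 - 4)) = 539*(-2*(-3)) = 539*6 = 3234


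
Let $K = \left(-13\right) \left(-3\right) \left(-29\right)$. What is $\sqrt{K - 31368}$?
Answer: $3 i \sqrt{3611} \approx 180.27 i$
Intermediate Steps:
$K = -1131$ ($K = 39 \left(-29\right) = -1131$)
$\sqrt{K - 31368} = \sqrt{-1131 - 31368} = \sqrt{-32499} = 3 i \sqrt{3611}$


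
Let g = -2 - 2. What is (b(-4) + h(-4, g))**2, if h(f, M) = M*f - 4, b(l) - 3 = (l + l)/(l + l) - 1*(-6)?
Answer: 484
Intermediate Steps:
g = -4
b(l) = 10 (b(l) = 3 + ((l + l)/(l + l) - 1*(-6)) = 3 + ((2*l)/((2*l)) + 6) = 3 + ((2*l)*(1/(2*l)) + 6) = 3 + (1 + 6) = 3 + 7 = 10)
h(f, M) = -4 + M*f
(b(-4) + h(-4, g))**2 = (10 + (-4 - 4*(-4)))**2 = (10 + (-4 + 16))**2 = (10 + 12)**2 = 22**2 = 484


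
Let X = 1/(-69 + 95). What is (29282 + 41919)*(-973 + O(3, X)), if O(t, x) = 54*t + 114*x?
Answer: -57431822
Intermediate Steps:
X = 1/26 ≈ 0.038462
(29282 + 41919)*(-973 + O(3, X)) = (29282 + 41919)*(-973 + (54*3 + 114*(1/26))) = 71201*(-973 + (162 + 57/13)) = 71201*(-973 + 2163/13) = 71201*(-10486/13) = -57431822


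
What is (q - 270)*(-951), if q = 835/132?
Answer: 11033185/44 ≈ 2.5075e+5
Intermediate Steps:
q = 835/132 (q = 835*(1/132) = 835/132 ≈ 6.3258)
(q - 270)*(-951) = (835/132 - 270)*(-951) = -34805/132*(-951) = 11033185/44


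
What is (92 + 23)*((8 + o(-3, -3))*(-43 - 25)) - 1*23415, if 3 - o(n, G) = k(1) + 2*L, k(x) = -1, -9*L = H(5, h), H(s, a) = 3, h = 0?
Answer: -367405/3 ≈ -1.2247e+5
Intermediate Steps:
L = -⅓ (L = -⅑*3 = -⅓ ≈ -0.33333)
o(n, G) = 14/3 (o(n, G) = 3 - (-1 + 2*(-⅓)) = 3 - (-1 - ⅔) = 3 - 1*(-5/3) = 3 + 5/3 = 14/3)
(92 + 23)*((8 + o(-3, -3))*(-43 - 25)) - 1*23415 = (92 + 23)*((8 + 14/3)*(-43 - 25)) - 1*23415 = 115*((38/3)*(-68)) - 23415 = 115*(-2584/3) - 23415 = -297160/3 - 23415 = -367405/3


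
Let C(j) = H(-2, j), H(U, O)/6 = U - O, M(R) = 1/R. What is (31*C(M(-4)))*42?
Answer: -13671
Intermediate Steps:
H(U, O) = -6*O + 6*U (H(U, O) = 6*(U - O) = -6*O + 6*U)
C(j) = -12 - 6*j (C(j) = -6*j + 6*(-2) = -6*j - 12 = -12 - 6*j)
(31*C(M(-4)))*42 = (31*(-12 - 6/(-4)))*42 = (31*(-12 - 6*(-¼)))*42 = (31*(-12 + 3/2))*42 = (31*(-21/2))*42 = -651/2*42 = -13671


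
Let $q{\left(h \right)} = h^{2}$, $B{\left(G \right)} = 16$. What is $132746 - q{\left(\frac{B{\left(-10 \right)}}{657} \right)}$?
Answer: $\frac{57299677898}{431649} \approx 1.3275 \cdot 10^{5}$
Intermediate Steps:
$132746 - q{\left(\frac{B{\left(-10 \right)}}{657} \right)} = 132746 - \left(\frac{16}{657}\right)^{2} = 132746 - \frac{256}{431649} = \frac{57299677898}{431649}$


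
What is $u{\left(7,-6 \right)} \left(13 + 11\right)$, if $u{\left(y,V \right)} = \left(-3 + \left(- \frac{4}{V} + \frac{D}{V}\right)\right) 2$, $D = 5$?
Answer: $-152$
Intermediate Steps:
$u{\left(y,V \right)} = -6 + \frac{2}{V}$ ($u{\left(y,V \right)} = \left(-3 + \left(- \frac{4}{V} + \frac{5}{V}\right)\right) 2 = \left(-3 + \frac{1}{V}\right) 2 = -6 + \frac{2}{V}$)
$u{\left(7,-6 \right)} \left(13 + 11\right) = \left(-6 + \frac{2}{-6}\right) \left(13 + 11\right) = \left(-6 + 2 \left(- \frac{1}{6}\right)\right) 24 = \left(-6 - \frac{1}{3}\right) 24 = \left(- \frac{19}{3}\right) 24 = -152$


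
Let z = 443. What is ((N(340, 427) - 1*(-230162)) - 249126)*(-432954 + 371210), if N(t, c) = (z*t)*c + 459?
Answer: -3969906733840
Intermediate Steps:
N(t, c) = 459 + 443*c*t (N(t, c) = (443*t)*c + 459 = 443*c*t + 459 = 459 + 443*c*t)
((N(340, 427) - 1*(-230162)) - 249126)*(-432954 + 371210) = (((459 + 443*427*340) - 1*(-230162)) - 249126)*(-432954 + 371210) = (((459 + 64314740) + 230162) - 249126)*(-61744) = ((64315199 + 230162) - 249126)*(-61744) = (64545361 - 249126)*(-61744) = 64296235*(-61744) = -3969906733840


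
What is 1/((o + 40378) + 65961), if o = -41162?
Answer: 1/65177 ≈ 1.5343e-5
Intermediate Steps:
1/((o + 40378) + 65961) = 1/((-41162 + 40378) + 65961) = 1/(-784 + 65961) = 1/65177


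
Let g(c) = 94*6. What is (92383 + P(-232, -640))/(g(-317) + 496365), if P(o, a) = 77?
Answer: 30820/165643 ≈ 0.18606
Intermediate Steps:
g(c) = 564
(92383 + P(-232, -640))/(g(-317) + 496365) = (92383 + 77)/(564 + 496365) = 92460/496929 = 92460*(1/496929) = 30820/165643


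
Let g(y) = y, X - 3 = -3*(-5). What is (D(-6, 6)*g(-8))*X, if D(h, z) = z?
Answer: -864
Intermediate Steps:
X = 18 (X = 3 - 3*(-5) = 3 + 15 = 18)
(D(-6, 6)*g(-8))*X = (6*(-8))*18 = -48*18 = -864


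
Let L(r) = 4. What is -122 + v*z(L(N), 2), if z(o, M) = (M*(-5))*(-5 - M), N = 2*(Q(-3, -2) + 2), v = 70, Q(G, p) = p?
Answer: 4778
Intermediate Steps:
N = 0 (N = 2*(-2 + 2) = 2*0 = 0)
z(o, M) = -5*M*(-5 - M) (z(o, M) = (-5*M)*(-5 - M) = -5*M*(-5 - M))
-122 + v*z(L(N), 2) = -122 + 70*(5*2*(5 + 2)) = -122 + 70*(5*2*7) = -122 + 70*70 = -122 + 4900 = 4778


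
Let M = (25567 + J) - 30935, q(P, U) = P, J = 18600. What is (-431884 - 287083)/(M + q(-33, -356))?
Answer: -718967/13199 ≈ -54.471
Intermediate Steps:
M = 13232 (M = (25567 + 18600) - 30935 = 44167 - 30935 = 13232)
(-431884 - 287083)/(M + q(-33, -356)) = (-431884 - 287083)/(13232 - 33) = -718967/13199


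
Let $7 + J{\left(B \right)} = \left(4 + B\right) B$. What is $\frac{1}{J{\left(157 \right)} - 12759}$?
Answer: $\frac{1}{12511} \approx 7.993 \cdot 10^{-5}$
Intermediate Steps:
$J{\left(B \right)} = -7 + B \left(4 + B\right)$ ($J{\left(B \right)} = -7 + \left(4 + B\right) B = -7 + B \left(4 + B\right)$)
$\frac{1}{J{\left(157 \right)} - 12759} = \frac{1}{\left(-7 + 157^{2} + 4 \cdot 157\right) - 12759} = \frac{1}{\left(-7 + 24649 + 628\right) - 12759} = \frac{1}{25270 - 12759} = \frac{1}{12511}$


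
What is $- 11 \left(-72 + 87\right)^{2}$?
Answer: $-2475$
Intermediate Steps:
$- 11 \left(-72 + 87\right)^{2} = - 11 \cdot 15^{2} = \left(-11\right) 225 = -2475$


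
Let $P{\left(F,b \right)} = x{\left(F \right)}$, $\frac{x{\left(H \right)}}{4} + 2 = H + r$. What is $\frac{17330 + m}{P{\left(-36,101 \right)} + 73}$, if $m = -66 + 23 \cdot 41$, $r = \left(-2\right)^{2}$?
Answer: $-289$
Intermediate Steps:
$r = 4$
$m = 877$ ($m = -66 + 943 = 877$)
$x{\left(H \right)} = 8 + 4 H$ ($x{\left(H \right)} = -8 + 4 \left(H + 4\right) = -8 + 4 \left(4 + H\right) = -8 + \left(16 + 4 H\right) = 8 + 4 H$)
$P{\left(F,b \right)} = 8 + 4 F$
$\frac{17330 + m}{P{\left(-36,101 \right)} + 73} = \frac{17330 + 877}{\left(8 + 4 \left(-36\right)\right) + 73} = \frac{18207}{\left(8 - 144\right) + 73} = \frac{18207}{-136 + 73} = \frac{18207}{-63} = 18207 \left(- \frac{1}{63}\right) = -289$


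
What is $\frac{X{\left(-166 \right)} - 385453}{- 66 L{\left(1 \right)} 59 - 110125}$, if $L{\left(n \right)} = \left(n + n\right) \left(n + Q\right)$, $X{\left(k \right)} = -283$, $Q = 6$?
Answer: $\frac{385736}{164641} \approx 2.3429$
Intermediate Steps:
$L{\left(n \right)} = 2 n \left(6 + n\right)$ ($L{\left(n \right)} = \left(n + n\right) \left(n + 6\right) = 2 n \left(6 + n\right)$)
$\frac{X{\left(-166 \right)} - 385453}{- 66 L{\left(1 \right)} 59 - 110125} = \frac{-283 - 385453}{- 66 \cdot 2 \cdot 1 \left(6 + 1\right) 59 - 110125} = - \frac{385736}{- 66 \cdot 2 \cdot 1 \cdot 7 \cdot 59 - 110125} = - \frac{385736}{\left(-66\right) 14 \cdot 59 - 110125} = - \frac{385736}{\left(-924\right) 59 - 110125} = - \frac{385736}{-54516 - 110125} = - \frac{385736}{-164641} = \left(-385736\right) \left(- \frac{1}{164641}\right) = \frac{385736}{164641}$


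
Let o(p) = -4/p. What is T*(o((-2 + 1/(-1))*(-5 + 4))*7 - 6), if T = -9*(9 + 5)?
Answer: 1932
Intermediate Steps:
T = -126 (T = -9*14 = -126)
T*(o((-2 + 1/(-1))*(-5 + 4))*7 - 6) = -126*(-4*1/((-5 + 4)*(-2 + 1/(-1)))*7 - 6) = -126*(-4*(-1/(-2 - 1))*7 - 6) = -126*(-4/((-3*(-1)))*7 - 6) = -126*(-4/3*7 - 6) = -126*(-28/3 - 6) = -126*(-46/3) = 1932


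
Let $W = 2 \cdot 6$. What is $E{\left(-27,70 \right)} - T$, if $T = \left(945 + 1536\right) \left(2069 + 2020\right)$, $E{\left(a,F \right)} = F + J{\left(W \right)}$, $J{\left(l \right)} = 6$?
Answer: $-10144733$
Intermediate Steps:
$W = 12$
$E{\left(a,F \right)} = 6 + F$ ($E{\left(a,F \right)} = F + 6 = 6 + F$)
$T = 10144809$ ($T = 2481 \cdot 4089 = 10144809$)
$E{\left(-27,70 \right)} - T = \left(6 + 70\right) - 10144809 = 76 - 10144809 = -10144733$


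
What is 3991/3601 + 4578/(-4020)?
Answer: -5661/185590 ≈ -0.030503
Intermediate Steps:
3991/3601 + 4578/(-4020) = 3991*(1/3601) + 4578*(-1/4020) = 307/277 - 763/670 = -5661/185590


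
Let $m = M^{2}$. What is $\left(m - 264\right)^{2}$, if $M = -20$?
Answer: $18496$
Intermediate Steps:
$m = 400$ ($m = \left(-20\right)^{2} = 400$)
$\left(m - 264\right)^{2} = \left(400 - 264\right)^{2} = 136^{2} = 18496$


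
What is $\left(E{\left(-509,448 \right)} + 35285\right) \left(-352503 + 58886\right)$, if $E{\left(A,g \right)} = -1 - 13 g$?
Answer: $-8649956820$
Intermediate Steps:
$\left(E{\left(-509,448 \right)} + 35285\right) \left(-352503 + 58886\right) = \left(\left(-1 - 5824\right) + 35285\right) \left(-352503 + 58886\right) = \left(\left(-1 - 5824\right) + 35285\right) \left(-293617\right) = \left(-5825 + 35285\right) \left(-293617\right) = 29460 \left(-293617\right) = -8649956820$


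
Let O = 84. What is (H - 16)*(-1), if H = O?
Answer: -68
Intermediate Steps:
H = 84
(H - 16)*(-1) = (84 - 16)*(-1) = 68*(-1) = -68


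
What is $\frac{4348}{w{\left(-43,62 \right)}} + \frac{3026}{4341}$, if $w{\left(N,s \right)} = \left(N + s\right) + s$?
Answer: $\frac{6373258}{117207} \approx 54.376$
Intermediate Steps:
$w{\left(N,s \right)} = N + 2 s$
$\frac{4348}{w{\left(-43,62 \right)}} + \frac{3026}{4341} = \frac{4348}{-43 + 2 \cdot 62} + \frac{3026}{4341} = \frac{4348}{-43 + 124} + 3026 \cdot \frac{1}{4341} = \frac{4348}{81} + \frac{3026}{4341} = \frac{6373258}{117207}$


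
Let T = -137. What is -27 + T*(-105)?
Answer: 14358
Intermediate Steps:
-27 + T*(-105) = -27 - 137*(-105) = -27 + 14385 = 14358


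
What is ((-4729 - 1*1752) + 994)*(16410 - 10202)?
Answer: -34063296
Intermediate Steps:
((-4729 - 1*1752) + 994)*(16410 - 10202) = ((-4729 - 1752) + 994)*6208 = (-6481 + 994)*6208 = -5487*6208 = -34063296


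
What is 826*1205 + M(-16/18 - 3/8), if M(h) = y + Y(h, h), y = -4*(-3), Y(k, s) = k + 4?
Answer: 71664821/72 ≈ 9.9535e+5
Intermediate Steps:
Y(k, s) = 4 + k
y = 12
M(h) = 16 + h (M(h) = 12 + (4 + h) = 16 + h)
826*1205 + M(-16/18 - 3/8) = 826*1205 + (16 + (-16/18 - 3/8)) = 995330 + (16 + (-16*1/18 - 3*⅛)) = 995330 + (16 + (-8/9 - 3/8)) = 995330 + (16 - 91/72) = 995330 + 1061/72 = 71664821/72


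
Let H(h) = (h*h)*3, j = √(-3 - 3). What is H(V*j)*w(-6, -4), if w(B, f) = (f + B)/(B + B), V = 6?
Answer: -540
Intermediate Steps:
j = I*√6 (j = √(-6) = I*√6 ≈ 2.4495*I)
H(h) = 3*h² (H(h) = h²*3 = 3*h²)
w(B, f) = (B + f)/(2*B) (w(B, f) = (B + f)/((2*B)) = (B + f)*(1/(2*B)) = (B + f)/(2*B))
H(V*j)*w(-6, -4) = (3*(6*(I*√6))²)*((½)*(-6 - 4)/(-6)) = (3*(6*I*√6)²)*((½)*(-⅙)*(-10)) = (3*(-216))*(⅚) = -648*⅚ = -540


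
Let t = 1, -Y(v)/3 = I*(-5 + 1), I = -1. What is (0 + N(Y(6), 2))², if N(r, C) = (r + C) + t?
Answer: 81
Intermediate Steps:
Y(v) = -12 (Y(v) = -(-3)*(-5 + 1) = -(-3)*(-4) = -3*4 = -12)
N(r, C) = 1 + C + r (N(r, C) = (r + C) + 1 = (C + r) + 1 = 1 + C + r)
(0 + N(Y(6), 2))² = (0 + (1 + 2 - 12))² = (0 - 9)² = (-9)² = 81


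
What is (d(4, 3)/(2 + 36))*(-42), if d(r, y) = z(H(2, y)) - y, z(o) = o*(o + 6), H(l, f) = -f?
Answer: 252/19 ≈ 13.263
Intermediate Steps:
z(o) = o*(6 + o)
d(r, y) = -y - y*(6 - y) (d(r, y) = (-y)*(6 - y) - y = -y*(6 - y) - y = -y - y*(6 - y))
(d(4, 3)/(2 + 36))*(-42) = ((3*(-7 + 3))/(2 + 36))*(-42) = ((3*(-4))/38)*(-42) = -12*1/38*(-42) = -6/19*(-42) = 252/19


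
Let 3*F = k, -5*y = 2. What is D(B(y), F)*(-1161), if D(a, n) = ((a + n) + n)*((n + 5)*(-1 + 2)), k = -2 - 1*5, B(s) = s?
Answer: 78432/5 ≈ 15686.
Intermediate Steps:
y = -⅖ (y = -⅕*2 = -⅖ ≈ -0.40000)
k = -7 (k = -2 - 5 = -7)
F = -7/3 (F = (⅓)*(-7) = -7/3 ≈ -2.3333)
D(a, n) = (5 + n)*(a + 2*n) (D(a, n) = (a + 2*n)*((5 + n)*1) = (a + 2*n)*(5 + n) = (5 + n)*(a + 2*n))
D(B(y), F)*(-1161) = (2*(-7/3)² + 5*(-⅖) + 10*(-7/3) - ⅖*(-7/3))*(-1161) = (2*(49/9) - 2 - 70/3 + 14/15)*(-1161) = (98/9 - 2 - 70/3 + 14/15)*(-1161) = -608/45*(-1161) = 78432/5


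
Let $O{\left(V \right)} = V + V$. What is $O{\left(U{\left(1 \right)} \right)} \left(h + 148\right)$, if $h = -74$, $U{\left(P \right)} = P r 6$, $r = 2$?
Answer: $1776$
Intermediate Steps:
$U{\left(P \right)} = 12 P$ ($U{\left(P \right)} = P 2 \cdot 6 = 2 P 6 = 12 P$)
$O{\left(V \right)} = 2 V$
$O{\left(U{\left(1 \right)} \right)} \left(h + 148\right) = 2 \cdot 12 \cdot 1 \left(-74 + 148\right) = 2 \cdot 12 \cdot 74 = 24 \cdot 74 = 1776$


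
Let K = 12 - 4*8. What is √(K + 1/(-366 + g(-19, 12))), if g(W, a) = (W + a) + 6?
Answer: I*√2694147/367 ≈ 4.4724*I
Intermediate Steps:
g(W, a) = 6 + W + a
K = -20 (K = 12 - 32 = -20)
√(K + 1/(-366 + g(-19, 12))) = √(-20 + 1/(-366 + (6 - 19 + 12))) = √(-20 + 1/(-366 - 1)) = √(-20 + 1/(-367)) = √(-20 - 1/367) = √(-7341/367) = I*√2694147/367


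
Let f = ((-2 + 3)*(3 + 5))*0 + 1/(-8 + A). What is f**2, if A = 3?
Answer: 1/25 ≈ 0.040000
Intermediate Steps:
f = -1/5 (f = ((-2 + 3)*(3 + 5))*0 + 1/(-8 + 3) = (1*8)*0 + 1/(-5) = 8*0 - 1/5 = 0 - 1/5 = -1/5 ≈ -0.20000)
f**2 = (-1/5)**2 = 1/25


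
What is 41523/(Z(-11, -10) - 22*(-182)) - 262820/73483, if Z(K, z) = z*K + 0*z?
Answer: 1969993129/302309062 ≈ 6.5165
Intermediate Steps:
Z(K, z) = K*z (Z(K, z) = K*z + 0 = K*z)
41523/(Z(-11, -10) - 22*(-182)) - 262820/73483 = 41523/(-11*(-10) - 22*(-182)) - 262820/73483 = 41523/(110 + 4004) - 262820*1/73483 = 41523/4114 - 262820/73483 = 1969993129/302309062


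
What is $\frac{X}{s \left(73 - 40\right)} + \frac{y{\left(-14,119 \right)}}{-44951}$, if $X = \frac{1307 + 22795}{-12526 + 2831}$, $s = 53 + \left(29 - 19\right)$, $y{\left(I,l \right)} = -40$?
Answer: $- \frac{30796978}{100669787295} \approx -0.00030592$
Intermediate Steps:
$s = 63$ ($s = 53 + 10 = 63$)
$X = - \frac{24102}{9695}$ ($X = \frac{24102}{-9695} = 24102 \left(- \frac{1}{9695}\right) = - \frac{24102}{9695} \approx -2.486$)
$\frac{X}{s \left(73 - 40\right)} + \frac{y{\left(-14,119 \right)}}{-44951} = - \frac{24102}{9695 \cdot 63 \left(73 - 40\right)} - \frac{40}{-44951} = - \frac{24102}{9695 \cdot 63 \cdot 33} - - \frac{40}{44951} = - \frac{24102}{9695 \cdot 2079} + \frac{40}{44951} = \left(- \frac{24102}{9695}\right) \frac{1}{2079} + \frac{40}{44951} = - \frac{2678}{2239545} + \frac{40}{44951} = - \frac{30796978}{100669787295}$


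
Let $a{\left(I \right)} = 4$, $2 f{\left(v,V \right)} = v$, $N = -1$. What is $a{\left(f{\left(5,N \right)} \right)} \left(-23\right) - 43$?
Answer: $-135$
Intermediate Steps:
$f{\left(v,V \right)} = \frac{v}{2}$
$a{\left(f{\left(5,N \right)} \right)} \left(-23\right) - 43 = 4 \left(-23\right) - 43 = -92 - 43 = -135$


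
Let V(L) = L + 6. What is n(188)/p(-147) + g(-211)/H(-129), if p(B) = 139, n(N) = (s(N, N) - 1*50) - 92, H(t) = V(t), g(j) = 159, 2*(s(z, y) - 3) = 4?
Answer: -12984/5699 ≈ -2.2783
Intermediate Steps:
s(z, y) = 5 (s(z, y) = 3 + (½)*4 = 3 + 2 = 5)
V(L) = 6 + L
H(t) = 6 + t
n(N) = -137 (n(N) = (5 - 1*50) - 92 = (5 - 50) - 92 = -45 - 92 = -137)
n(188)/p(-147) + g(-211)/H(-129) = -137/139 + 159/(6 - 129) = -137*1/139 + 159/(-123) = -137/139 + 159*(-1/123) = -137/139 - 53/41 = -12984/5699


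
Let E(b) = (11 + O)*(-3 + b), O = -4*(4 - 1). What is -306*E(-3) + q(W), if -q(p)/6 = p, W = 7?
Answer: -1878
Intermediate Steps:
O = -12 (O = -4*3 = -12)
q(p) = -6*p
E(b) = 3 - b (E(b) = (11 - 12)*(-3 + b) = -(-3 + b) = 3 - b)
-306*E(-3) + q(W) = -306*(3 - 1*(-3)) - 6*7 = -306*(3 + 3) - 42 = -306*6 - 42 = -1836 - 42 = -1878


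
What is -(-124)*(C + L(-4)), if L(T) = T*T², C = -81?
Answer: -17980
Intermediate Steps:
L(T) = T³
-(-124)*(C + L(-4)) = -(-124)*(-81 + (-4)³) = -(-124)*(-81 - 64) = -(-124)*(-145) = -1*17980 = -17980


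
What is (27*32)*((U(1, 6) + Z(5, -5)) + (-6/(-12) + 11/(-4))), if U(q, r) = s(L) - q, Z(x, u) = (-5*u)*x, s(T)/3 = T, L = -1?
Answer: 102600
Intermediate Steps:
s(T) = 3*T
Z(x, u) = -5*u*x
U(q, r) = -3 - q (U(q, r) = 3*(-1) - q = -3 - q)
(27*32)*((U(1, 6) + Z(5, -5)) + (-6/(-12) + 11/(-4))) = (27*32)*(((-3 - 1*1) - 5*(-5)*5) + (-6/(-12) + 11/(-4))) = 864*(((-3 - 1) + 125) + (-6*(-1/12) + 11*(-1/4))) = 864*((-4 + 125) + (1/2 - 11/4)) = 864*(121 - 9/4) = 864*(475/4) = 102600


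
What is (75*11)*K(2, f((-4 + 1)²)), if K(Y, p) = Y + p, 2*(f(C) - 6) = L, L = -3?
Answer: 10725/2 ≈ 5362.5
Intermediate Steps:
f(C) = 9/2 (f(C) = 6 + (½)*(-3) = 6 - 3/2 = 9/2)
(75*11)*K(2, f((-4 + 1)²)) = (75*11)*(2 + 9/2) = 825*(13/2) = 10725/2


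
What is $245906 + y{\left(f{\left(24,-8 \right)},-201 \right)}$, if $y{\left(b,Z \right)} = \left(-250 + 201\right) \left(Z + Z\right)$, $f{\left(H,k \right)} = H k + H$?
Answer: $265604$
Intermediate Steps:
$f{\left(H,k \right)} = H + H k$
$y{\left(b,Z \right)} = - 98 Z$ ($y{\left(b,Z \right)} = - 49 \cdot 2 Z = - 98 Z$)
$245906 + y{\left(f{\left(24,-8 \right)},-201 \right)} = 245906 - -19698 = 245906 + 19698 = 265604$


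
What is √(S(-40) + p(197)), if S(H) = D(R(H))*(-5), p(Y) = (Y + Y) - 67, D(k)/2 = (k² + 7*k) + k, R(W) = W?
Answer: I*√12473 ≈ 111.68*I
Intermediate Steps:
D(k) = 2*k² + 16*k (D(k) = 2*((k² + 7*k) + k) = 2*(k² + 8*k) = 2*k² + 16*k)
p(Y) = -67 + 2*Y (p(Y) = 2*Y - 67 = -67 + 2*Y)
S(H) = -10*H*(8 + H) (S(H) = (2*H*(8 + H))*(-5) = -10*H*(8 + H))
√(S(-40) + p(197)) = √(-10*(-40)*(8 - 40) + (-67 + 2*197)) = √(-10*(-40)*(-32) + (-67 + 394)) = √(-12800 + 327) = √(-12473) = I*√12473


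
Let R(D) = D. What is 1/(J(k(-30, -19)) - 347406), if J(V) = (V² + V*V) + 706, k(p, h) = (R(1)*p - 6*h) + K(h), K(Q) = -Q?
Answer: -1/325482 ≈ -3.0724e-6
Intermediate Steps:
k(p, h) = p - 7*h (k(p, h) = (1*p - 6*h) - h = (p - 6*h) - h = p - 7*h)
J(V) = 706 + 2*V² (J(V) = (V² + V²) + 706 = 2*V² + 706 = 706 + 2*V²)
1/(J(k(-30, -19)) - 347406) = 1/((706 + 2*(-30 - 7*(-19))²) - 347406) = 1/((706 + 2*(-30 + 133)²) - 347406) = 1/((706 + 2*103²) - 347406) = 1/((706 + 2*10609) - 347406) = 1/((706 + 21218) - 347406) = 1/(21924 - 347406) = 1/(-325482) = -1/325482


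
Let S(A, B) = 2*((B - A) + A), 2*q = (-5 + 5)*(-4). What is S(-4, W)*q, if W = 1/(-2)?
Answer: 0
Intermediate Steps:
W = -1/2 ≈ -0.50000
q = 0 (q = ((-5 + 5)*(-4))/2 = (0*(-4))/2 = (1/2)*0 = 0)
S(A, B) = 2*B
S(-4, W)*q = (2*(-1/2))*0 = -1*0 = 0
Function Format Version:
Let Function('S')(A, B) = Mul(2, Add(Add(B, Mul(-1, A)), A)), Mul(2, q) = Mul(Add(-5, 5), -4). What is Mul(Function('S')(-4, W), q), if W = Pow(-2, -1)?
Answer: 0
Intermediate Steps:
W = Rational(-1, 2) ≈ -0.50000
q = 0 (q = Mul(Rational(1, 2), Mul(Add(-5, 5), -4)) = Mul(Rational(1, 2), Mul(0, -4)) = Mul(Rational(1, 2), 0) = 0)
Function('S')(A, B) = Mul(2, B)
Mul(Function('S')(-4, W), q) = Mul(Mul(2, Rational(-1, 2)), 0) = Mul(-1, 0) = 0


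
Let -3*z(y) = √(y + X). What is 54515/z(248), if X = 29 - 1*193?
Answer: -54515*√21/14 ≈ -17844.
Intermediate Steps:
X = -164 (X = 29 - 193 = -164)
z(y) = -√(-164 + y)/3 (z(y) = -√(y - 164)/3 = -√(-164 + y)/3)
54515/z(248) = 54515/((-√(-164 + 248)/3)) = 54515/((-2*√21/3)) = 54515*(-√21/14) = -54515*√21/14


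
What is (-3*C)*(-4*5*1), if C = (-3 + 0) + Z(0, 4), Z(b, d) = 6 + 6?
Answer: 540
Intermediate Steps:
Z(b, d) = 12
C = 9 (C = (-3 + 0) + 12 = -3 + 12 = 9)
(-3*C)*(-4*5*1) = (-3*9)*(-4*5*1) = -(-540) = -27*(-20) = 540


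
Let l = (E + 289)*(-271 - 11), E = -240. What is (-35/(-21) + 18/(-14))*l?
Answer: -5264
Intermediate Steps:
l = -13818 (l = (-240 + 289)*(-271 - 11) = 49*(-282) = -13818)
(-35/(-21) + 18/(-14))*l = (-35/(-21) + 18/(-14))*(-13818) = (-35*(-1/21) + 18*(-1/14))*(-13818) = (5/3 - 9/7)*(-13818) = (8/21)*(-13818) = -5264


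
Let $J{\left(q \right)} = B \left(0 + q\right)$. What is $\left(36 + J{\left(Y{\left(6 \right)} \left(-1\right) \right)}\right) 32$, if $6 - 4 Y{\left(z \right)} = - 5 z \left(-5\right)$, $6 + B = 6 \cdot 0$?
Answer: $-5760$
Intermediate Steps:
$B = -6$ ($B = -6 + 6 \cdot 0 = -6 + 0 = -6$)
$Y{\left(z \right)} = \frac{3}{2} - \frac{25 z}{4}$ ($Y{\left(z \right)} = \frac{3}{2} - \frac{- 5 z \left(-5\right)}{4} = \frac{3}{2} - \frac{25 z}{4}$)
$J{\left(q \right)} = - 6 q$ ($J{\left(q \right)} = - 6 \left(0 + q\right) = - 6 q$)
$\left(36 + J{\left(Y{\left(6 \right)} \left(-1\right) \right)}\right) 32 = \left(36 - 6 \left(\frac{3}{2} - \frac{75}{2}\right) \left(-1\right)\right) 32 = \left(36 - 6 \left(\left(-36\right) \left(-1\right)\right)\right) 32 = \left(36 - 216\right) 32 = \left(-180\right) 32 = -5760$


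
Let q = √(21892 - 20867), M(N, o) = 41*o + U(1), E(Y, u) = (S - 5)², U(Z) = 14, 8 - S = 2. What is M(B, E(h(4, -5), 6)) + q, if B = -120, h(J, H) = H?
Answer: 55 + 5*√41 ≈ 87.016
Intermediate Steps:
S = 6 (S = 8 - 1*2 = 8 - 2 = 6)
E(Y, u) = 1 (E(Y, u) = (6 - 5)² = 1² = 1)
M(N, o) = 14 + 41*o (M(N, o) = 41*o + 14 = 14 + 41*o)
q = 5*√41 (q = √1025 = 5*√41 ≈ 32.016)
M(B, E(h(4, -5), 6)) + q = (14 + 41*1) + 5*√41 = (14 + 41) + 5*√41 = 55 + 5*√41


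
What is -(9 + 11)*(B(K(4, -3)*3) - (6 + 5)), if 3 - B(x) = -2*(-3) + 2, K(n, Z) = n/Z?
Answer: 320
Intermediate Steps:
B(x) = -5 (B(x) = 3 - (-2*(-3) + 2) = 3 - (6 + 2) = 3 - 1*8 = 3 - 8 = -5)
-(9 + 11)*(B(K(4, -3)*3) - (6 + 5)) = -(9 + 11)*(-5 - (6 + 5)) = -20*(-5 - 1*11) = -20*(-5 - 11) = -20*(-16) = -1*(-320) = 320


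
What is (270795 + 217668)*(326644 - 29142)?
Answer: 145318719426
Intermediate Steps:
(270795 + 217668)*(326644 - 29142) = 488463*297502 = 145318719426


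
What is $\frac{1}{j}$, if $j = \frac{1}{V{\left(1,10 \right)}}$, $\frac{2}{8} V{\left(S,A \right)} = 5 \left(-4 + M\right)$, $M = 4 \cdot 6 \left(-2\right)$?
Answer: $-1040$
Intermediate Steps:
$M = -48$ ($M = 24 \left(-2\right) = -48$)
$V{\left(S,A \right)} = -1040$ ($V{\left(S,A \right)} = 4 \cdot 5 \left(-4 - 48\right) = 4 \cdot 5 \left(-52\right) = 4 \left(-260\right) = -1040$)
$j = - \frac{1}{1040}$ ($j = \frac{1}{-1040} = - \frac{1}{1040} \approx -0.00096154$)
$\frac{1}{j} = \frac{1}{- \frac{1}{1040}} = -1040$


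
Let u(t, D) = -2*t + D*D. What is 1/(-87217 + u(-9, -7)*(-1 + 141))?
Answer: -1/77837 ≈ -1.2847e-5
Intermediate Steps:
u(t, D) = D² - 2*t (u(t, D) = -2*t + D² = D² - 2*t)
1/(-87217 + u(-9, -7)*(-1 + 141)) = 1/(-87217 + ((-7)² - 2*(-9))*(-1 + 141)) = 1/(-87217 + (49 + 18)*140) = 1/(-87217 + 67*140) = 1/(-87217 + 9380) = 1/(-77837) = -1/77837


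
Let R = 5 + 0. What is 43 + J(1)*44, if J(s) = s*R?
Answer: 263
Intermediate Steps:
R = 5
J(s) = 5*s (J(s) = s*5 = 5*s)
43 + J(1)*44 = 43 + (5*1)*44 = 43 + 5*44 = 43 + 220 = 263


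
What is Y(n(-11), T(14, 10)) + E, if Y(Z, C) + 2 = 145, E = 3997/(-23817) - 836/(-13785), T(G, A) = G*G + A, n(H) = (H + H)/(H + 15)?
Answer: 5212688078/36479705 ≈ 142.89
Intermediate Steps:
n(H) = 2*H/(15 + H) (n(H) = (2*H)/(15 + H) = 2*H/(15 + H))
T(G, A) = A + G² (T(G, A) = G² + A = A + G²)
E = -3909737/36479705 (E = 3997*(-1/23817) - 836*(-1/13785) = -3997/23817 + 836/13785 = -3909737/36479705 ≈ -0.10718)
Y(Z, C) = 143 (Y(Z, C) = -2 + 145 = 143)
Y(n(-11), T(14, 10)) + E = 143 - 3909737/36479705 = 5212688078/36479705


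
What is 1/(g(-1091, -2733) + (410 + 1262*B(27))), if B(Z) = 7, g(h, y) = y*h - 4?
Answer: 1/2990943 ≈ 3.3434e-7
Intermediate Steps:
g(h, y) = -4 + h*y (g(h, y) = h*y - 4 = -4 + h*y)
1/(g(-1091, -2733) + (410 + 1262*B(27))) = 1/((-4 - 1091*(-2733)) + (410 + 1262*7)) = 1/((-4 + 2981703) + (410 + 8834)) = 1/(2981699 + 9244) = 1/2990943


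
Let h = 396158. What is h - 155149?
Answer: 241009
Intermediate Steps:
h - 155149 = 396158 - 155149 = 241009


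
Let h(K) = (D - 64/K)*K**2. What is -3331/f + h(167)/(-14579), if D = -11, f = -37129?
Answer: 11835794892/541303691 ≈ 21.865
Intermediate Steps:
h(K) = K**2*(-11 - 64/K) (h(K) = (-11 - 64/K)*K**2 = K**2*(-11 - 64/K))
-3331/f + h(167)/(-14579) = -3331/(-37129) - 1*167*(64 + 11*167)/(-14579) = -3331*(-1/37129) - 1*167*(64 + 1837)*(-1/14579) = 3331/37129 - 1*167*1901*(-1/14579) = 3331/37129 - 317467*(-1/14579) = 3331/37129 + 317467/14579 = 11835794892/541303691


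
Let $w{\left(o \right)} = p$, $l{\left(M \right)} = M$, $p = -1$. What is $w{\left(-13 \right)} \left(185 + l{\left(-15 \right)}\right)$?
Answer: $-170$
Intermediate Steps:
$w{\left(o \right)} = -1$
$w{\left(-13 \right)} \left(185 + l{\left(-15 \right)}\right) = - (185 - 15) = \left(-1\right) 170 = -170$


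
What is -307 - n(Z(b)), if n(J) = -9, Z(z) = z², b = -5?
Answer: -298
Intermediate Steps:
-307 - n(Z(b)) = -307 - 1*(-9) = -307 + 9 = -298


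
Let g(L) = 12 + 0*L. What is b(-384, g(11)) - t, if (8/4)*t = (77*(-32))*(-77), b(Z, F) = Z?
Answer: -95248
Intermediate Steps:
g(L) = 12 (g(L) = 12 + 0 = 12)
t = 94864 (t = ((77*(-32))*(-77))/2 = (-2464*(-77))/2 = (½)*189728 = 94864)
b(-384, g(11)) - t = -384 - 1*94864 = -384 - 94864 = -95248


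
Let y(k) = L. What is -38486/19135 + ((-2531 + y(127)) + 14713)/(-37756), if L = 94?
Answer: -421994669/180615265 ≈ -2.3364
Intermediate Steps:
y(k) = 94
-38486/19135 + ((-2531 + y(127)) + 14713)/(-37756) = -38486/19135 + ((-2531 + 94) + 14713)/(-37756) = -38486*1/19135 + (-2437 + 14713)*(-1/37756) = -38486/19135 + 12276*(-1/37756) = -38486/19135 - 3069/9439 = -421994669/180615265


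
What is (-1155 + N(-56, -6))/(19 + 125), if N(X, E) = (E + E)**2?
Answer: -337/48 ≈ -7.0208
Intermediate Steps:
N(X, E) = 4*E**2 (N(X, E) = (2*E)**2 = 4*E**2)
(-1155 + N(-56, -6))/(19 + 125) = (-1155 + 4*(-6)**2)/(19 + 125) = (-1155 + 4*36)/144 = (-1155 + 144)*(1/144) = -1011*1/144 = -337/48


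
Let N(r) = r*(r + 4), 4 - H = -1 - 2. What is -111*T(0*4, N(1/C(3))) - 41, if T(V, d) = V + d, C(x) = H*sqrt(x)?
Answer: -2046/49 - 148*sqrt(3)/7 ≈ -78.376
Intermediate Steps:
H = 7 (H = 4 - (-1 - 2) = 4 - 1*(-3) = 4 + 3 = 7)
C(x) = 7*sqrt(x)
N(r) = r*(4 + r)
-111*T(0*4, N(1/C(3))) - 41 = -111*(0*4 + (4 + 1/(7*sqrt(3)))/((7*sqrt(3)))) - 41 = -111*(0 + (sqrt(3)/21)*(4 + sqrt(3)/21)) - 41 = -111*(0 + sqrt(3)*(4 + sqrt(3)/21)/21) - 41 = -37*sqrt(3)*(4 + sqrt(3)/21)/7 - 41 = -41 - 37*sqrt(3)*(4 + sqrt(3)/21)/7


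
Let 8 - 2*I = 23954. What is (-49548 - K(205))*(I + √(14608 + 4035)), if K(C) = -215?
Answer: 590664009 - 49333*√18643 ≈ 5.8393e+8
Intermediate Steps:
I = -11973 (I = 4 - ½*23954 = 4 - 11977 = -11973)
(-49548 - K(205))*(I + √(14608 + 4035)) = (-49548 - 1*(-215))*(-11973 + √(14608 + 4035)) = (-49548 + 215)*(-11973 + √18643) = -49333*(-11973 + √18643) = 590664009 - 49333*√18643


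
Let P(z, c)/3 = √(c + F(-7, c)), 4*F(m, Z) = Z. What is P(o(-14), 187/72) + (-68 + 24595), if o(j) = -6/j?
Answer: 24527 + √1870/8 ≈ 24532.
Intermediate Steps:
F(m, Z) = Z/4
P(z, c) = 3*√5*√c/2 (P(z, c) = 3*√(c + c/4) = 3*√(5*c/4) = 3*(√5*√c/2) = 3*√5*√c/2)
P(o(-14), 187/72) + (-68 + 24595) = 3*√5*√(187/72)/2 + (-68 + 24595) = 3*√5*√(187*(1/72))/2 + 24527 = 3*√5*√(187/72)/2 + 24527 = 3*√5*(√374/12)/2 + 24527 = √1870/8 + 24527 = 24527 + √1870/8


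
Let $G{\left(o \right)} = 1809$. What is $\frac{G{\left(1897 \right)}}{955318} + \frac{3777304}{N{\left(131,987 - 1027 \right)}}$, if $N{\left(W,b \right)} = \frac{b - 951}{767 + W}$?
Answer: $- \frac{3240456797606737}{946720138} \approx -3.4228 \cdot 10^{6}$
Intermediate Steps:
$N{\left(W,b \right)} = \frac{-951 + b}{767 + W}$
$\frac{G{\left(1897 \right)}}{955318} + \frac{3777304}{N{\left(131,987 - 1027 \right)}} = \frac{1809}{955318} + \frac{3777304}{\frac{1}{767 + 131} \left(-951 + \left(987 - 1027\right)\right)} = 1809 \cdot \frac{1}{955318} + \frac{3777304}{\frac{1}{898} \left(-951 - 40\right)} = \frac{1809}{955318} + \frac{3777304}{\frac{1}{898} \left(-991\right)} = \frac{1809}{955318} + \frac{3777304}{- \frac{991}{898}} = \frac{1809}{955318} + 3777304 \left(- \frac{898}{991}\right) = \frac{1809}{955318} - \frac{3392018992}{991} = - \frac{3240456797606737}{946720138}$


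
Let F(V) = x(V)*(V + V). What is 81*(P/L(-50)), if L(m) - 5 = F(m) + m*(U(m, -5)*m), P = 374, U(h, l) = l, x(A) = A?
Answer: -30294/7495 ≈ -4.0419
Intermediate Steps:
F(V) = 2*V**2 (F(V) = V*(V + V) = V*(2*V) = 2*V**2)
L(m) = 5 - 3*m**2 (L(m) = 5 + (2*m**2 + m*(-5*m)) = 5 + (2*m**2 - 5*m**2) = 5 - 3*m**2)
81*(P/L(-50)) = 81*(374/(5 - 3*(-50)**2)) = 81*(374/(5 - 3*2500)) = 81*(374/(5 - 7500)) = 81*(374/(-7495)) = 81*(374*(-1/7495)) = 81*(-374/7495) = -30294/7495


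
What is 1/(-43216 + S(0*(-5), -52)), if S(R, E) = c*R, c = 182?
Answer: -1/43216 ≈ -2.3140e-5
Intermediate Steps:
S(R, E) = 182*R
1/(-43216 + S(0*(-5), -52)) = 1/(-43216 + 182*(0*(-5))) = 1/(-43216 + 182*0) = 1/(-43216 + 0) = 1/(-43216) = -1/43216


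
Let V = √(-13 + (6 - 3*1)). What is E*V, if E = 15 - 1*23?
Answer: -8*I*√10 ≈ -25.298*I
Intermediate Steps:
E = -8 (E = 15 - 23 = -8)
V = I*√10 (V = √(-13 + (6 - 3)) = √(-13 + 3) = √(-10) = I*√10 ≈ 3.1623*I)
E*V = -8*I*√10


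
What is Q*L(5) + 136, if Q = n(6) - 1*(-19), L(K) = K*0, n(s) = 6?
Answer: 136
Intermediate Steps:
L(K) = 0
Q = 25 (Q = 6 - 1*(-19) = 6 + 19 = 25)
Q*L(5) + 136 = 25*0 + 136 = 0 + 136 = 136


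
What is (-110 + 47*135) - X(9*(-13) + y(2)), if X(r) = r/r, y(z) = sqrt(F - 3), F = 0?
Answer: 6234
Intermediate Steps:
y(z) = I*sqrt(3) (y(z) = sqrt(0 - 3) = sqrt(-3) = I*sqrt(3))
X(r) = 1
(-110 + 47*135) - X(9*(-13) + y(2)) = (-110 + 47*135) - 1*1 = (-110 + 6345) - 1 = 6235 - 1 = 6234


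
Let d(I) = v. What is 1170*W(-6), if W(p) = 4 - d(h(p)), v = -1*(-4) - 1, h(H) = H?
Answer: 1170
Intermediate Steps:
v = 3 (v = 4 - 1 = 3)
d(I) = 3
W(p) = 1 (W(p) = 4 - 1*3 = 4 - 3 = 1)
1170*W(-6) = 1170*1 = 1170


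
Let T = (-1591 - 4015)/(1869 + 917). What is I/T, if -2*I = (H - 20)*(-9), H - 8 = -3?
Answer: 188055/5606 ≈ 33.545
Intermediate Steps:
T = -2803/1393 (T = -5606/2786 = -5606*1/2786 = -2803/1393 ≈ -2.0122)
H = 5 (H = 8 - 3 = 5)
I = -135/2 (I = -(5 - 20)*(-9)/2 = -(-15)*(-9)/2 = -½*135 = -135/2 ≈ -67.500)
I/T = -135/(2*(-2803/1393)) = -135/2*(-1393/2803) = 188055/5606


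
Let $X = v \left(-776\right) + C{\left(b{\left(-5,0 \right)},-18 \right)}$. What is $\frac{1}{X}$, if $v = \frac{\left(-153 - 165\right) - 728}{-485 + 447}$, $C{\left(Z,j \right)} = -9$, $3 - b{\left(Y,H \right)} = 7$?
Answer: $- \frac{19}{406019} \approx -4.6796 \cdot 10^{-5}$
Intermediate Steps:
$b{\left(Y,H \right)} = -4$ ($b{\left(Y,H \right)} = 3 - 7 = -4$)
$v = \frac{523}{19}$ ($v = \frac{\left(-153 - 165\right) - 728}{-38} = \left(-318 - 728\right) \left(- \frac{1}{38}\right) = \left(-1046\right) \left(- \frac{1}{38}\right) = \frac{523}{19} \approx 27.526$)
$X = - \frac{406019}{19}$ ($X = \frac{523}{19} \left(-776\right) - 9 = - \frac{405848}{19} - 9 = - \frac{406019}{19} \approx -21369.0$)
$\frac{1}{X} = \frac{1}{- \frac{406019}{19}} = - \frac{19}{406019}$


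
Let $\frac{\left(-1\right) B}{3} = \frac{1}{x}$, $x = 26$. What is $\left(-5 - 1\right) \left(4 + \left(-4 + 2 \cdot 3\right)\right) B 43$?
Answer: $\frac{2322}{13} \approx 178.62$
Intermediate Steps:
$B = - \frac{3}{26} \approx -0.11538$
$\left(-5 - 1\right) \left(4 + \left(-4 + 2 \cdot 3\right)\right) B 43 = \left(-5 - 1\right) \left(4 + \left(-4 + 2 \cdot 3\right)\right) \left(- \frac{3}{26}\right) 43 = - 6 \left(4 + \left(-4 + 6\right)\right) \left(- \frac{3}{26}\right) 43 = - 6 \left(4 + 2\right) \left(- \frac{3}{26}\right) 43 = \left(-6\right) 6 \left(- \frac{3}{26}\right) 43 = \left(-36\right) \left(- \frac{3}{26}\right) 43 = \frac{54}{13} \cdot 43 = \frac{2322}{13}$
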